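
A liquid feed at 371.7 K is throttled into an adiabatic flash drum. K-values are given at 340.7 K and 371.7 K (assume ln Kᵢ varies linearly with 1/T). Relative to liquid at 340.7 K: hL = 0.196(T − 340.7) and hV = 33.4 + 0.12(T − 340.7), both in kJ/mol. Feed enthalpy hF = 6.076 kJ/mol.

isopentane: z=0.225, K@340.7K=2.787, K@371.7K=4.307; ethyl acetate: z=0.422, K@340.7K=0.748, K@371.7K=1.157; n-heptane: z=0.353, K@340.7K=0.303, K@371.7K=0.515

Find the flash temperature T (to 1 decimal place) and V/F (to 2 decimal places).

T = 345.8 K, V/F = 0.15

Adiabatic flash: solve Rachford–Rice at each trial T, then check hF = ψ·hV(T) + (1−ψ)·hL(T).
  T = 340.7 K: K = (2.787, 0.748, 0.303), RR gives ψ = 0.058, H_out = 1.937 kJ/mol
  T = 371.7 K: K = (4.307, 1.157, 0.515), RR gives ψ = 0.760, H_out = 29.657 kJ/mol
  T = 356.2 K: K = (3.498, 0.939, 0.400), RR gives ψ = 0.359, H_out = 14.599 kJ/mol
  T = 348.4 K: K = (3.128, 0.840, 0.349), RR gives ψ = 0.202, H_out = 8.146 kJ/mol
  T = 344.5 K: K = (2.952, 0.792, 0.325), RR gives ψ = 0.129, H_out = 5.011 kJ/mol
  T = 346.4 K: K = (3.037, 0.815, 0.336), RR gives ψ = 0.164, H_out = 6.537 kJ/mol
Linear interpolation between T = 344.5 (H_out = 5.011) and T = 346.4 (H_out = 6.537) on hF = 6.076 gives T ≈ 345.8 K, at which ψ = 0.15.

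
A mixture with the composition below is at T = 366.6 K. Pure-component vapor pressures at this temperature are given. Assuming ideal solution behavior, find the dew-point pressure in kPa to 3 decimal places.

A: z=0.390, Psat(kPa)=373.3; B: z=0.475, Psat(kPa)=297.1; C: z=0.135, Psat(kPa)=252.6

At the dew point ψ → 1, so Σzᵢ/Kᵢ = 1 with Kᵢ = Pᵢˢᵃᵗ/P ⇒ 1/P = Σzᵢ/Pᵢˢᵃᵗ.
1/P = 0.390/373.3 + 0.475/297.1 + 0.135/252.6 = 0.003178 ⇒ P = 314.667 kPa

Pdew = 314.667 kPa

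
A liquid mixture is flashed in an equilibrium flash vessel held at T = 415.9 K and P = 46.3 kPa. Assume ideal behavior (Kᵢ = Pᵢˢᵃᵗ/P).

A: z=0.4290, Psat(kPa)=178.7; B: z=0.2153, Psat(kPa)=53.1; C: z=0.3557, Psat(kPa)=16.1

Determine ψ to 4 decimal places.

Raoult's law: Kᵢ = Pᵢˢᵃᵗ/P = Pᵢˢᵃᵗ/46.3.
  K_A = 178.7/46.3 = 3.859611, K_B = 53.1/46.3 = 1.146868, K_C = 16.1/46.3 = 0.347732
Let ψ = V/F and solve Σ zᵢ(Kᵢ−1)/(1+ψ(Kᵢ−1)) = 0.
g(0) = ΣzᵢKᵢ − 1 = 1.0264 and g(1) = 1 − Σzᵢ/Kᵢ = -0.3218, so a root lies in (0, 1).
Newton iteration, ψ⁰ = 0.5:
  ψ = 0.5000: g = 0.19004, g' = -0.9315 → ψ = 0.7040
  ψ = 0.7040: g = 0.00676, g' = -0.9077 → ψ = 0.7115
Converged at ψ = 0.7115.

ψ = 0.7115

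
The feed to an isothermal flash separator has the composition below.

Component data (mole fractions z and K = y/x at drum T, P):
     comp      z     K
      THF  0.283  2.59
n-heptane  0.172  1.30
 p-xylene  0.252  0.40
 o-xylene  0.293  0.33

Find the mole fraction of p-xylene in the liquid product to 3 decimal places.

Material balance + equilibrium reduce to Σ zᵢ(Kᵢ−1)/(1+β(Kᵢ−1)) = 0.
Feasibility: ΣzᵢKᵢ = 1.154, Σzᵢ/Kᵢ = 1.759 — both > 1, two phases present.
Newton–Raphson from β = 0.33:
  β = 0.330: g = -0.0985, g' = -0.678 → β = 0.185
  β = 0.185: g = 0.0025, g' = -0.727 → β = 0.188
Converged at β = 0.188.
Compositions from xᵢ = zᵢ/(1+β(Kᵢ−1)), yᵢ = Kᵢxᵢ:
  THF: x = 0.218, y = 0.564
  n-heptane: x = 0.163, y = 0.212
  p-xylene: x = 0.284, y = 0.114
  o-xylene: x = 0.335, y = 0.111

x_p-xylene = 0.284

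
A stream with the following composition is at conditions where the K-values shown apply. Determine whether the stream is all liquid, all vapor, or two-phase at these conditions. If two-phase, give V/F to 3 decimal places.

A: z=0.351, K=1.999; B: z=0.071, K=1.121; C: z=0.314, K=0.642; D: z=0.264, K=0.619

ΣzᵢKᵢ = 1.146; Σzᵢ/Kᵢ = 1.155.
Both exceed 1, so a two-phase solution exists.
Material balance + equilibrium reduce to Σ zᵢ(Kᵢ−1)/(1+ψ(Kᵢ−1)) = 0.
Newton iteration, ψ⁰ = 0.5:
  ψ = 0.500: g = -0.0192, g' = -0.275 → ψ = 0.430
  ψ = 0.430: g = 0.0003, g' = -0.283 → ψ = 0.431
Converged at ψ = 0.431.

two-phase, V/F = 0.431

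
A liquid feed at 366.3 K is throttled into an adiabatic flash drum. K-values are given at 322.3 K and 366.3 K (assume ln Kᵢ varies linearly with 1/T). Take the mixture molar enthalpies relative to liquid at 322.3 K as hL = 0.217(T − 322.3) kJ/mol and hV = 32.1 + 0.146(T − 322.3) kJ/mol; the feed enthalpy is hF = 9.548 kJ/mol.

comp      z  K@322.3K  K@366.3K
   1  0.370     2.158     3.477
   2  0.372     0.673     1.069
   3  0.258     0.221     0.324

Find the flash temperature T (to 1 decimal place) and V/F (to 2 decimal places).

T = 327.9 K, V/F = 0.26

Adiabatic flash: solve Rachford–Rice at each trial T, then check hF = ψ·hV(T) + (1−ψ)·hL(T).
  T = 322.3 K: K = (2.158, 0.673, 0.221), RR gives ψ = 0.166, H_out = 5.324 kJ/mol
  T = 366.3 K: K = (3.477, 1.069, 0.324), RR gives ψ = 0.739, H_out = 30.950 kJ/mol
  T = 344.3 K: K = (2.781, 0.861, 0.271), RR gives ψ = 0.495, H_out = 19.904 kJ/mol
  T = 333.3 K: K = (2.460, 0.764, 0.245), RR gives ψ = 0.346, H_out = 13.223 kJ/mol
  T = 327.8 K: K = (2.307, 0.718, 0.233), RR gives ψ = 0.261, H_out = 9.464 kJ/mol
  T = 330.6 K: K = (2.384, 0.741, 0.239), RR gives ψ = 0.305, H_out = 11.419 kJ/mol
  T = 329.2 K: K = (2.345, 0.730, 0.236), RR gives ψ = 0.283, H_out = 10.453 kJ/mol
Linear interpolation between T = 327.8 (H_out = 9.464) and T = 329.2 (H_out = 10.453) on hF = 9.548 gives T ≈ 327.9 K, at which ψ = 0.26.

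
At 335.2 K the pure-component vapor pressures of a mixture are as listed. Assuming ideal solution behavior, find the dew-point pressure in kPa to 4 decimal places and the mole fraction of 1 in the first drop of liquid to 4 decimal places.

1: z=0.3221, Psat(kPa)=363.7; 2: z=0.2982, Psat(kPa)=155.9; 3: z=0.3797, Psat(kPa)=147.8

At the dew point ψ → 1, so Σzᵢ/Kᵢ = 1 with Kᵢ = Pᵢˢᵃᵗ/P ⇒ 1/P = Σzᵢ/Pᵢˢᵃᵗ.
1/P = 0.3221/363.7 + 0.2982/155.9 + 0.3797/147.8 = 0.0053674 ⇒ P = 186.3101 kPa
xᵢ = zᵢP/Pᵢˢᵃᵗ ⇒ x_1 = 0.3221·186.3101/363.7 = 0.1650

Pdew = 186.3101 kPa, x_1 = 0.1650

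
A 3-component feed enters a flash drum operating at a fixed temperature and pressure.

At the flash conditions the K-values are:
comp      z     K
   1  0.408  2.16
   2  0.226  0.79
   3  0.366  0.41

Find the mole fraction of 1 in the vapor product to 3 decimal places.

y_1 = 0.613

Rachford–Rice: g(V/F) = Σ zᵢ(Kᵢ−1)/(1+V/F(Kᵢ−1)) = 0.
Check two-phase: ΣzᵢKᵢ = 1.210 > 1 and Σzᵢ/Kᵢ = 1.368 > 1, so g(0) = 0.210 > 0 and g(1) = -0.368 < 0.
Newton iteration, V/F⁰ = 0.5:
  V/F = 0.500: g = -0.0598, g' = -0.489 → V/F = 0.378
  V/F = 0.378: g = -0.0003, g' = -0.488 → V/F = 0.377
Converged at V/F = 0.377.
Compositions from xᵢ = zᵢ/(1+V/F(Kᵢ−1)), yᵢ = Kᵢxᵢ:
  1: x = 0.284, y = 0.613
  2: x = 0.245, y = 0.194
  3: x = 0.471, y = 0.193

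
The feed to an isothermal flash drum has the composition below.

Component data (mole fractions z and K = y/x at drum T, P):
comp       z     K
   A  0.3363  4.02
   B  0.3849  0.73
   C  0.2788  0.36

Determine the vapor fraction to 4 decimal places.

ψ = 0.5290

Newton iteration, ψ⁰ = 0.5:
  ψ = 0.5000: g = 0.02209, g' = -0.7713 → ψ = 0.5286
  ψ = 0.5286: g = 0.00026, g' = -0.7540 → ψ = 0.5290
Converged at ψ = 0.5290.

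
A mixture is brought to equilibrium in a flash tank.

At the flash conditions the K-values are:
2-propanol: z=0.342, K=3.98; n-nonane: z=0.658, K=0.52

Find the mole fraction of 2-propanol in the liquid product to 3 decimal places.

x_2-propanol = 0.139

Newton–Raphson from ψ = 0.43:
  ψ = 0.430: g = 0.0487, g' = -0.824 → ψ = 0.489
  ψ = 0.489: g = 0.0019, g' = -0.762 → ψ = 0.492
Converged at ψ = 0.492.
Compositions from xᵢ = zᵢ/(1+ψ(Kᵢ−1)), yᵢ = Kᵢxᵢ:
  2-propanol: x = 0.139, y = 0.552
  n-nonane: x = 0.861, y = 0.448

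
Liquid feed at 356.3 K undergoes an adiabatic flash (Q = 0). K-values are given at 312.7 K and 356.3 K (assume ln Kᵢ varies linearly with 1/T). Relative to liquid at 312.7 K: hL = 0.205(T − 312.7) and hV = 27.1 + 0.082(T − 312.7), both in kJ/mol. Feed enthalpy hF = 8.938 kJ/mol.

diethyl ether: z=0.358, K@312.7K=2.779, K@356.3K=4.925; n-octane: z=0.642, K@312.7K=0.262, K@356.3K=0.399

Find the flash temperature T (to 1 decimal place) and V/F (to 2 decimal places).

T = 326.2 K, V/F = 0.24

Adiabatic flash: solve Rachford–Rice at each trial T, then check hF = ψ·hV(T) + (1−ψ)·hL(T).
  T = 312.7 K: K = (2.779, 0.262), RR gives ψ = 0.124, H_out = 3.366 kJ/mol
  T = 356.3 K: K = (4.925, 0.399), RR gives ψ = 0.432, H_out = 18.331 kJ/mol
  T = 334.5 K: K = (3.769, 0.328), RR gives ψ = 0.301, H_out = 11.812 kJ/mol
  T = 323.6 K: K = (3.253, 0.294), RR gives ψ = 0.222, H_out = 7.960 kJ/mol
  T = 329.1 K: K = (3.508, 0.311), RR gives ψ = 0.264, H_out = 9.974 kJ/mol
  T = 326.4 K: K = (3.382, 0.303), RR gives ψ = 0.244, H_out = 9.005 kJ/mol
  T = 325.0 K: K = (3.317, 0.298), RR gives ψ = 0.233, H_out = 8.488 kJ/mol
Linear interpolation between T = 325.0 (H_out = 8.488) and T = 326.4 (H_out = 9.005) on hF = 8.938 gives T ≈ 326.2 K, at which ψ = 0.24.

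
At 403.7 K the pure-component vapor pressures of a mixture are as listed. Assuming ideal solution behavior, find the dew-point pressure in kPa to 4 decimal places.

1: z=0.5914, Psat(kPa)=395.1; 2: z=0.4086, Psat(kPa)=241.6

At the dew point ψ → 1, so Σzᵢ/Kᵢ = 1 with Kᵢ = Pᵢˢᵃᵗ/P ⇒ 1/P = Σzᵢ/Pᵢˢᵃᵗ.
1/P = 0.5914/395.1 + 0.4086/241.6 = 0.0031881 ⇒ P = 313.6702 kPa

Pdew = 313.6702 kPa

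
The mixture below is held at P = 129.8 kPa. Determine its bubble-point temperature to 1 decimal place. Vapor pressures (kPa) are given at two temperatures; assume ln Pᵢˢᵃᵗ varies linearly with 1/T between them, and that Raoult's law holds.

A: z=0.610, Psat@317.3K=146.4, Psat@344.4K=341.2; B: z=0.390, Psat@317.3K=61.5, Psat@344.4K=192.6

T = 321.1 K

Bubble-point temperature: ΣzᵢPᵢˢᵃᵗ(T) = P. Interpolate ln Pᵢˢᵃᵗ = aᵢ + bᵢ/T.
  T = 317.3 K: ΣzᵢPᵢˢᵃᵗ = 113.29 kPa
  T = 344.4 K: ΣzᵢPᵢˢᵃᵗ = 283.25 kPa
  T = 330.9 K: ΣzᵢPᵢˢᵃᵗ = 182.47 kPa
  T = 324.1 K: ΣzᵢPᵢˢᵃᵗ = 144.42 kPa
  T = 320.7 K: ΣzᵢPᵢˢᵃᵗ = 128.06 kPa
  T = 322.4 K: ΣzᵢPᵢˢᵃᵗ = 136.04 kPa
Interpolating between 320.7 K and 322.4 K gives T ≈ 321.1 K.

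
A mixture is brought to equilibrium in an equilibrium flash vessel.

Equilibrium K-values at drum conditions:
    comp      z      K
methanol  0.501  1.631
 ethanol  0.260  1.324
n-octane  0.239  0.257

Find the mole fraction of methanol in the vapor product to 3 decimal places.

Iterate (Newton) starting at ψ = 0.5:
  ψ = 0.500: g = 0.0303, g' = -0.469 → ψ = 0.564
  ψ = 0.564: g = -0.0015, g' = -0.519 → ψ = 0.562
Converged at ψ = 0.562.
Compositions from xᵢ = zᵢ/(1+ψ(Kᵢ−1)), yᵢ = Kᵢxᵢ:
  methanol: x = 0.370, y = 0.603
  ethanol: x = 0.220, y = 0.291
  n-octane: x = 0.410, y = 0.105

y_methanol = 0.603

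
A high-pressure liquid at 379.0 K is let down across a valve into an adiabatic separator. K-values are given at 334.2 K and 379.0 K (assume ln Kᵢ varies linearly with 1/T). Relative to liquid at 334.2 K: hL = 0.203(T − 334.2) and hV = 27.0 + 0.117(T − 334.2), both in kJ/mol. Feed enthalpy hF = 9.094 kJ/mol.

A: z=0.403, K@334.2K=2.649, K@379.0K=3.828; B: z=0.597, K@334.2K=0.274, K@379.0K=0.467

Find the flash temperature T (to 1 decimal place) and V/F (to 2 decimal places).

Adiabatic flash: solve Rachford–Rice at each trial T, then check hF = ψ·hV(T) + (1−ψ)·hL(T).
  T = 334.2 K: K = (2.649, 0.274), RR gives ψ = 0.193, H_out = 5.213 kJ/mol
  T = 379.0 K: K = (3.828, 0.467), RR gives ψ = 0.545, H_out = 21.709 kJ/mol
  T = 356.6 K: K = (3.221, 0.364), RR gives ψ = 0.365, H_out = 13.690 kJ/mol
  T = 345.4 K: K = (2.931, 0.317), RR gives ψ = 0.281, H_out = 9.588 kJ/mol
  T = 339.8 K: K = (2.789, 0.295), RR gives ψ = 0.238, H_out = 7.447 kJ/mol
  T = 342.6 K: K = (2.859, 0.306), RR gives ψ = 0.260, H_out = 8.527 kJ/mol
  T = 344.0 K: K = (2.895, 0.312), RR gives ψ = 0.270, H_out = 9.060 kJ/mol
Linear interpolation between T = 344.0 (H_out = 9.060) and T = 345.4 (H_out = 9.588) on hF = 9.094 gives T ≈ 344.1 K, at which ψ = 0.27.

T = 344.1 K, V/F = 0.27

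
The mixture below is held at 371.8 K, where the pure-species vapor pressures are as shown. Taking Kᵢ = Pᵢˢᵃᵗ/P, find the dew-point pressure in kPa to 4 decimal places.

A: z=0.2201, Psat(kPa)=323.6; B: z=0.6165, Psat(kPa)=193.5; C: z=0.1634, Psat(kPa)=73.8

At the dew point ψ → 1, so Σzᵢ/Kᵢ = 1 with Kᵢ = Pᵢˢᵃᵗ/P ⇒ 1/P = Σzᵢ/Pᵢˢᵃᵗ.
1/P = 0.2201/323.6 + 0.6165/193.5 + 0.1634/73.8 = 0.0060803 ⇒ P = 164.4656 kPa

Pdew = 164.4656 kPa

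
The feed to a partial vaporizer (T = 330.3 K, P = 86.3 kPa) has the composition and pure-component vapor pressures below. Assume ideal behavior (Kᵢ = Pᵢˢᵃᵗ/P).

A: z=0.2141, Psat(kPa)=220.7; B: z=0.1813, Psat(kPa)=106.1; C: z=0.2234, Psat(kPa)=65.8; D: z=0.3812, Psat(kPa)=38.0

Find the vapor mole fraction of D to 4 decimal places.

Raoult's law: Kᵢ = Pᵢˢᵃᵗ/P = Pᵢˢᵃᵗ/86.3.
  K_A = 220.7/86.3 = 2.557358, K_B = 106.1/86.3 = 1.229432, K_C = 65.8/86.3 = 0.762457, K_D = 38.0/86.3 = 0.440324
Rachford–Rice: g(β) = Σ zᵢ(Kᵢ−1)/(1+β(Kᵢ−1)) = 0.
g(0) = ΣzᵢKᵢ − 1 = 0.1086 and g(1) = 1 − Σzᵢ/Kᵢ = -0.3899, so a root lies in (0, 1).
Newton iteration, β⁰ = 0.5:
  β = 0.5000: g = -0.13170, g' = -0.4183 → β = 0.1851
  β = 0.1851: g = 0.00519, g' = -0.4840 → β = 0.1959
Converged at β = 0.1959.
Compositions from xᵢ = zᵢ/(1+β(Kᵢ−1)), yᵢ = Kᵢxᵢ:
  A: x = 0.1640, y = 0.4195
  B: x = 0.1735, y = 0.2133
  C: x = 0.2343, y = 0.1786
  D: x = 0.4281, y = 0.1885

y_D = 0.1885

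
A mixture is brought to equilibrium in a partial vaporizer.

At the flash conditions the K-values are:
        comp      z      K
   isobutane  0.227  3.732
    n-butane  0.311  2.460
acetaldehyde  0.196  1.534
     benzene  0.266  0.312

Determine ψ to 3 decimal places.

ψ = 0.869

Rachford–Rice: g(ψ) = Σ zᵢ(Kᵢ−1)/(1+ψ(Kᵢ−1)) = 0.
g(0) = ΣzᵢKᵢ − 1 = 0.996 and g(1) = 1 − Σzᵢ/Kᵢ = -0.168, so a root lies in (0, 1).
Iterate (Newton) starting at ψ = 0.5:
  ψ = 0.500: g = 0.3282, g' = -0.852 → ψ = 0.885
  ψ = 0.885: g = -0.0178, g' = -1.121 → ψ = 0.870
  ψ = 0.870: g = -0.0003, g' = -1.084 → ψ = 0.869
Converged at ψ = 0.869.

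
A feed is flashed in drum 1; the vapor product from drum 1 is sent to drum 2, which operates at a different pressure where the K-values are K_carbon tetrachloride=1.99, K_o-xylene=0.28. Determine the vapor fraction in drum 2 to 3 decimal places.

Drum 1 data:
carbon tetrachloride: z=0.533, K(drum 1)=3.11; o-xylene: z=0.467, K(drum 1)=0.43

Drum 1:
Binary case is linear: z₁(K₁−1)(1+ψ₁(K₂−1)) + z₂(K₂−1)(1+ψ₁(K₁−1)) = 0
⇒ ψ₁ = [z₁(K₁−1)+z₂(K₂−1)] / [−(K₁−1)(K₂−1)] = 0.8584/1.2027 = 0.714
Drum-1 compositions:
  carbon tetrachloride: x = 0.213, y = 0.661
  o-xylene: x = 0.787, y = 0.339
Drum-2 feed = drum-1 vapor: z₂ = (0.6615, 0.3385).
Drum 2:
Rachford–Rice: g(ψ₂) = Σ zᵢ(Kᵢ−1)/(1+ψ₂(Kᵢ−1)) = 0.
g(0) = ΣzᵢKᵢ − 1 = 0.411 and g(1) = 1 − Σzᵢ/Kᵢ = -0.541, so a root lies in (0, 1).
Binary case is linear: z₁(K₁−1)(1+ψ₂(K₂−1)) + z₂(K₂−1)(1+ψ₂(K₁−1)) = 0
⇒ ψ₂ = [z₁(K₁−1)+z₂(K₂−1)] / [−(K₁−1)(K₂−1)] = 0.4111/0.7128 = 0.577
  carbon tetrachloride: x = 0.421, y = 0.838
  o-xylene: x = 0.579, y = 0.162

V/F (drum 2) = 0.577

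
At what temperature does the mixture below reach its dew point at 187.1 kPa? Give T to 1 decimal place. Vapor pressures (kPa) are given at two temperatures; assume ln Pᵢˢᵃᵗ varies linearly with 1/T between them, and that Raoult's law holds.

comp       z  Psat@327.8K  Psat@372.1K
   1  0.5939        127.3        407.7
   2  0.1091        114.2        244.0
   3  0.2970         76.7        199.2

T = 351.1 K

Dew-point temperature: Σzᵢ·P/Pᵢˢᵃᵗ(T) = 1. Interpolate ln Pᵢˢᵃᵗ = aᵢ + bᵢ/T.
  T = 327.8 K: ΣzᵢP/Pᵢˢᵃᵗ = 1.7761
  T = 372.1 K: ΣzᵢP/Pᵢˢᵃᵗ = 0.6352
  T = 350.0 K: ΣzᵢP/Pᵢˢᵃᵗ = 1.0245
  T = 361.1 K: ΣzᵢP/Pᵢˢᵃᵗ = 0.7995
  T = 355.6 K: ΣzᵢP/Pᵢˢᵃᵗ = 0.9022
  T = 352.8 K: ΣzᵢP/Pᵢˢᵃᵗ = 0.9609
Interpolating between 350.0 K and 352.8 K gives T ≈ 351.1 K.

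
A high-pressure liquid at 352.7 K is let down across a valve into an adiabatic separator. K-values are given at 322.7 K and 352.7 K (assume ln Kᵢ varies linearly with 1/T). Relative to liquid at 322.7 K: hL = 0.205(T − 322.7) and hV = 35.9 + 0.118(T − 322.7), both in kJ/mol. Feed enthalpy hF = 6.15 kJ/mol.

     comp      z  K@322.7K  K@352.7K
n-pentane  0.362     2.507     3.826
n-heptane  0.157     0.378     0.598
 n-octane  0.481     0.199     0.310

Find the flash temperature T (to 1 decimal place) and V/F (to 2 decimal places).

Adiabatic flash: solve Rachford–Rice at each trial T, then check hF = ψ·hV(T) + (1−ψ)·hL(T).
  T = 322.7 K: K = (2.507, 0.378, 0.199), RR gives ψ = 0.055, H_out = 1.962 kJ/mol
  T = 352.7 K: K = (3.826, 0.598, 0.310), RR gives ψ = 0.353, H_out = 17.896 kJ/mol
  T = 337.7 K: K = (3.126, 0.480, 0.251), RR gives ψ = 0.221, H_out = 10.709 kJ/mol
  T = 330.2 K: K = (2.807, 0.427, 0.224), RR gives ψ = 0.145, H_out = 6.636 kJ/mol
  T = 326.4 K: K = (2.652, 0.402, 0.211), RR gives ψ = 0.101, H_out = 4.362 kJ/mol
  T = 328.3 K: K = (2.729, 0.414, 0.217), RR gives ψ = 0.123, H_out = 5.520 kJ/mol
Linear interpolation between T = 328.3 (H_out = 5.520) and T = 330.2 (H_out = 6.636) on hF = 6.15 gives T ≈ 329.4 K, at which ψ = 0.14.

T = 329.4 K, V/F = 0.14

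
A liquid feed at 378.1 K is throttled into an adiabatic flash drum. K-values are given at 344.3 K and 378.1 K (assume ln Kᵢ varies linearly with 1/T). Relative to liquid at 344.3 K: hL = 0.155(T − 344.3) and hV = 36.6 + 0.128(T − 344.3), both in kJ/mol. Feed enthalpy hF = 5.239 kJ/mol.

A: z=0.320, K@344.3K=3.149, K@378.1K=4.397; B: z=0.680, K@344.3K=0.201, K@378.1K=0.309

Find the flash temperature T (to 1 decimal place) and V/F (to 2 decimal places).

Adiabatic flash: solve Rachford–Rice at each trial T, then check hF = ψ·hV(T) + (1−ψ)·hL(T).
  T = 344.3 K: K = (3.149, 0.201), RR gives ψ = 0.084, H_out = 3.077 kJ/mol
  T = 378.1 K: K = (4.397, 0.309), RR gives ψ = 0.263, H_out = 14.622 kJ/mol
  T = 361.2 K: K = (3.750, 0.252), RR gives ψ = 0.180, H_out = 9.140 kJ/mol
  T = 352.8 K: K = (3.445, 0.226), RR gives ψ = 0.135, H_out = 6.235 kJ/mol
  T = 348.6 K: K = (3.297, 0.213), RR gives ψ = 0.111, H_out = 4.708 kJ/mol
  T = 350.7 K: K = (3.371, 0.219), RR gives ψ = 0.123, H_out = 5.479 kJ/mol
Linear interpolation between T = 348.6 (H_out = 4.708) and T = 350.7 (H_out = 5.479) on hF = 5.239 gives T ≈ 350.0 K, at which ψ = 0.12.

T = 350.0 K, V/F = 0.12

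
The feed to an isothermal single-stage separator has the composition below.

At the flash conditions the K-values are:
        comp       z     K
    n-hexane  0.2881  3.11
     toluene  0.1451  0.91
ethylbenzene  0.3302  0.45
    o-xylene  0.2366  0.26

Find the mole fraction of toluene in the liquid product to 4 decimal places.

x_toluene = 0.1478

Material balance + equilibrium reduce to Σ zᵢ(Kᵢ−1)/(1+β(Kᵢ−1)) = 0.
Feasibility: ΣzᵢKᵢ = 1.2381, Σzᵢ/Kᵢ = 1.8959 — both > 1, two phases present.
Iterate (Newton) starting at β = 0.48:
  β = 0.4800: g = -0.22992, g' = -0.8139 → β = 0.1975
  β = 0.1975: g = 0.00699, g' = -0.9437 → β = 0.2049
  β = 0.2049: g = 0.00004, g' = -0.9333 → β = 0.2050
Converged at β = 0.2050.
Compositions from xᵢ = zᵢ/(1+β(Kᵢ−1)), yᵢ = Kᵢxᵢ:
  n-hexane: x = 0.2011, y = 0.6255
  toluene: x = 0.1478, y = 0.1345
  ethylbenzene: x = 0.3722, y = 0.1675
  o-xylene: x = 0.2789, y = 0.0725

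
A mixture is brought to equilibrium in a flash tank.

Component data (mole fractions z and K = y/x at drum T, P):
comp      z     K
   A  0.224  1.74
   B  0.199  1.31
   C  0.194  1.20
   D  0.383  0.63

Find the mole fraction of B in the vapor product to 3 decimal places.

y_B = 0.213

Let ψ = V/F and solve Σ zᵢ(Kᵢ−1)/(1+ψ(Kᵢ−1)) = 0.
g(0) = ΣzᵢKᵢ − 1 = 0.125 and g(1) = 1 − Σzᵢ/Kᵢ = -0.050, so a root lies in (0, 1).
Iterate (Newton) starting at ψ = 0.43:
  ψ = 0.430: g = 0.0474, g' = -0.166 → ψ = 0.715
  ψ = 0.715: g = 0.0001, g' = -0.168 → ψ = 0.716
Converged at ψ = 0.716.
Compositions from xᵢ = zᵢ/(1+ψ(Kᵢ−1)), yᵢ = Kᵢxᵢ:
  A: x = 0.146, y = 0.255
  B: x = 0.163, y = 0.213
  C: x = 0.170, y = 0.204
  D: x = 0.521, y = 0.328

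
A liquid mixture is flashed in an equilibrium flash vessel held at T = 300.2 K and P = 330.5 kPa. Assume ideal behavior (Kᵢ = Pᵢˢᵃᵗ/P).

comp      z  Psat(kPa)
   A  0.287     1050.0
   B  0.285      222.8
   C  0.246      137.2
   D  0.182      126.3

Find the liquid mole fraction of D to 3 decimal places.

x_D = 0.216

Raoult's law: Kᵢ = Pᵢˢᵃᵗ/P = Pᵢˢᵃᵗ/330.5.
  K_A = 1050.0/330.5 = 3.17700, K_B = 222.8/330.5 = 0.67413, K_C = 137.2/330.5 = 0.41513, K_D = 126.3/330.5 = 0.38215
Material balance + equilibrium reduce to Σ zᵢ(Kᵢ−1)/(1+V/F(Kᵢ−1)) = 0.
Check two-phase: ΣzᵢKᵢ = 1.276 > 1 and Σzᵢ/Kᵢ = 1.582 > 1, so g(0) = 0.276 > 0 and g(1) = -0.582 < 0.
Newton iteration, V/F⁰ = 0.67:
  V/F = 0.670: g = -0.2932, g' = -0.704 → V/F = 0.254
  V/F = 0.254: g = -0.0011, g' = -0.814 → V/F = 0.252
Converged at V/F = 0.252.
Compositions from xᵢ = zᵢ/(1+V/F(Kᵢ−1)), yᵢ = Kᵢxᵢ:
  A: x = 0.185, y = 0.588
  B: x = 0.311, y = 0.209
  C: x = 0.289, y = 0.120
  D: x = 0.216, y = 0.082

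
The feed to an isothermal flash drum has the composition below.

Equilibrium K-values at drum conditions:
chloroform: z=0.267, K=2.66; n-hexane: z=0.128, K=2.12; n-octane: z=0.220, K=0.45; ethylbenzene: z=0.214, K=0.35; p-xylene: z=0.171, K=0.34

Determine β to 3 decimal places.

β = 0.230

Let β = V/F and solve Σ zᵢ(Kᵢ−1)/(1+β(Kᵢ−1)) = 0.
Feasibility: ΣzᵢKᵢ = 1.214, Σzᵢ/Kᵢ = 1.764 — both > 1, two phases present.
Newton–Raphson from β = 0.56:
  β = 0.560: g = -0.2548, g' = -0.808 → β = 0.245
  β = 0.245: g = -0.0121, g' = -0.794 → β = 0.229
  β = 0.229: g = 0.0001, g' = -0.803 → β = 0.230
Converged at β = 0.230.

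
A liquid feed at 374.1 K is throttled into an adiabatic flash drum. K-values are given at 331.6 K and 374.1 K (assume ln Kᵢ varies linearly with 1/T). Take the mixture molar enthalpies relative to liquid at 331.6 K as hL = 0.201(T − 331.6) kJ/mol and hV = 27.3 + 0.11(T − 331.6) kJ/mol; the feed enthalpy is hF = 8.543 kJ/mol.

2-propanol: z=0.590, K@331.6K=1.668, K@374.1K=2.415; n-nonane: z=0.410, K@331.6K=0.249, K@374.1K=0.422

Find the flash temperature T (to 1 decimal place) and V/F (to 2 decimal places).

Adiabatic flash: solve Rachford–Rice at each trial T, then check hF = ψ·hV(T) + (1−ψ)·hL(T).
  T = 331.6 K: K = (1.668, 0.249), RR gives ψ = 0.172, H_out = 4.691 kJ/mol
  T = 374.1 K: K = (2.415, 0.422), RR gives ψ = 0.731, H_out = 25.672 kJ/mol
  T = 352.9 K: K = (2.030, 0.330), RR gives ψ = 0.482, H_out = 16.508 kJ/mol
  T = 342.2 K: K = (1.845, 0.288), RR gives ψ = 0.343, H_out = 11.162 kJ/mol
  T = 336.9 K: K = (1.756, 0.268), RR gives ψ = 0.263, H_out = 8.127 kJ/mol
  T = 339.5 K: K = (1.799, 0.277), RR gives ψ = 0.304, H_out = 9.658 kJ/mol
  T = 338.2 K: K = (1.777, 0.273), RR gives ψ = 0.284, H_out = 8.903 kJ/mol
Linear interpolation between T = 336.9 (H_out = 8.127) and T = 338.2 (H_out = 8.903) on hF = 8.543 gives T ≈ 337.6 K, at which ψ = 0.27.

T = 337.6 K, V/F = 0.27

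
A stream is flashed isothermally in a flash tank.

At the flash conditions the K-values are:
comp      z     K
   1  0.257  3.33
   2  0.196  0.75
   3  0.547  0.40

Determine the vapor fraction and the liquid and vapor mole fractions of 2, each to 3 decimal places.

Let ψ = V/F and solve Σ zᵢ(Kᵢ−1)/(1+ψ(Kᵢ−1)) = 0.
g(0) = ΣzᵢKᵢ − 1 = 0.222 and g(1) = 1 − Σzᵢ/Kᵢ = -0.706, so a root lies in (0, 1).
Newton iteration, ψ⁰ = 0.5:
  ψ = 0.500: g = -0.2483, g' = -0.716 → ψ = 0.153
  ψ = 0.153: g = 0.0291, g' = -1.010 → ψ = 0.182
  ψ = 0.182: g = 0.0009, g' = -0.950 → ψ = 0.183
Converged at ψ = 0.183.
Compositions from xᵢ = zᵢ/(1+ψ(Kᵢ−1)), yᵢ = Kᵢxᵢ:
  1: x = 0.180, y = 0.600
  2: x = 0.205, y = 0.154
  3: x = 0.614, y = 0.246

ψ = 0.183, x_2 = 0.205, y_2 = 0.154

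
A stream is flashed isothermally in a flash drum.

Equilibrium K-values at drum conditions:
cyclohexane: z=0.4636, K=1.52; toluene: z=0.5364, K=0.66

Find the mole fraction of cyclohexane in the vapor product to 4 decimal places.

y_cyclohexane = 0.6009

Material balance + equilibrium reduce to Σ zᵢ(Kᵢ−1)/(1+V/F(Kᵢ−1)) = 0.
g(0) = ΣzᵢKᵢ − 1 = 0.0587 and g(1) = 1 − Σzᵢ/Kᵢ = -0.1177, so a root lies in (0, 1).
Newton iteration, V/F⁰ = 0.66:
  V/F = 0.6600: g = -0.05567, g' = -0.1726 → V/F = 0.3374
  V/F = 0.3374: g = -0.00092, g' = -0.1698 → V/F = 0.3320
Converged at V/F = 0.3320.
Compositions from xᵢ = zᵢ/(1+V/F(Kᵢ−1)), yᵢ = Kᵢxᵢ:
  cyclohexane: x = 0.3953, y = 0.6009
  toluene: x = 0.6047, y = 0.3991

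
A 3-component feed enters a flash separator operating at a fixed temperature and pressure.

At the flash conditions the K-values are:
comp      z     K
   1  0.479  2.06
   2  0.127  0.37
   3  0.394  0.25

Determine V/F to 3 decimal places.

Material balance + equilibrium reduce to Σ zᵢ(Kᵢ−1)/(1+V/F(Kᵢ−1)) = 0.
Feasibility: ΣzᵢKᵢ = 1.132, Σzᵢ/Kᵢ = 2.152 — both > 1, two phases present.
Iterate (Newton) starting at V/F = 0.5:
  V/F = 0.500: g = -0.2577, g' = -0.905 → V/F = 0.215
  V/F = 0.215: g = -0.0314, g' = -0.739 → V/F = 0.173
Converged at V/F = 0.173.

V/F = 0.173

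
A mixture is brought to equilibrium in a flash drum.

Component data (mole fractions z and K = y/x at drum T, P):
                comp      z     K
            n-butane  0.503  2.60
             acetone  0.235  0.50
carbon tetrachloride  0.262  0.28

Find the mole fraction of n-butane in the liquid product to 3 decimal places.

x_n-butane = 0.281

Let β = V/F and solve Σ zᵢ(Kᵢ−1)/(1+β(Kᵢ−1)) = 0.
Check two-phase: ΣzᵢKᵢ = 1.499 > 1 and Σzᵢ/Kᵢ = 1.599 > 1, so g(0) = 0.499 > 0 and g(1) = -0.599 < 0.
Newton iteration, β⁰ = 0.66:
  β = 0.660: g = -0.1434, g' = -0.929 → β = 0.506
  β = 0.506: g = -0.0090, g' = -0.835 → β = 0.495
Converged at β = 0.495.
Compositions from xᵢ = zᵢ/(1+β(Kᵢ−1)), yᵢ = Kᵢxᵢ:
  n-butane: x = 0.281, y = 0.730
  acetone: x = 0.312, y = 0.156
  carbon tetrachloride: x = 0.407, y = 0.114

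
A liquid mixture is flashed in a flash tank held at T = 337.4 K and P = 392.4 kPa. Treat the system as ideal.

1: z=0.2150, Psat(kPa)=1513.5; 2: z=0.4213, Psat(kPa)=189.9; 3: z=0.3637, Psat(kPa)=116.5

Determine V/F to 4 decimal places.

V/F = 0.0815

Raoult's law: Kᵢ = Pᵢˢᵃᵗ/P = Pᵢˢᵃᵗ/392.4.
  K_1 = 1513.5/392.4 = 3.857034, K_2 = 189.9/392.4 = 0.483945, K_3 = 116.5/392.4 = 0.296891
Material balance + equilibrium reduce to Σ zᵢ(Kᵢ−1)/(1+V/F(Kᵢ−1)) = 0.
Check two-phase: ΣzᵢKᵢ = 1.1411 > 1 and Σzᵢ/Kᵢ = 2.1513 > 1, so g(0) = 0.1411 > 0 and g(1) = -1.1513 < 0.
Iterate (Newton) starting at V/F = 0.51:
  V/F = 0.5100: g = -0.44376, g' = -0.9344 → V/F = 0.0351
  V/F = 0.0351: g = 0.07470, g' = -1.7552 → V/F = 0.0776
  V/F = 0.0776: g = 0.00577, g' = -1.4985 → V/F = 0.0815
Converged at V/F = 0.0815.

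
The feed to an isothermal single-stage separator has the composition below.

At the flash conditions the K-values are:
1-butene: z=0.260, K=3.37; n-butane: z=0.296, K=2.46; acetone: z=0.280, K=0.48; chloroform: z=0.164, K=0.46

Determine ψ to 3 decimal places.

ψ = 0.810

Material balance + equilibrium reduce to Σ zᵢ(Kᵢ−1)/(1+ψ(Kᵢ−1)) = 0.
g(0) = ΣzᵢKᵢ − 1 = 0.814 and g(1) = 1 − Σzᵢ/Kᵢ = -0.137, so a root lies in (0, 1).
Newton iteration, ψ⁰ = 0.68:
  ψ = 0.680: g = 0.0876, g' = -0.674 → ψ = 0.810
Converged at ψ = 0.810.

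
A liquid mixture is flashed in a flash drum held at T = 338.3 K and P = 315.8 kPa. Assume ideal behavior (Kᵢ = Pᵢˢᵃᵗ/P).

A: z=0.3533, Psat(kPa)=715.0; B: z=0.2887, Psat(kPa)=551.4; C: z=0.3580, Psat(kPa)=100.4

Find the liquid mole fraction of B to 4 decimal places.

Raoult's law: Kᵢ = Pᵢˢᵃᵗ/P = Pᵢˢᵃᵗ/315.8.
  K_A = 715.0/315.8 = 2.264091, K_B = 551.4/315.8 = 1.746042, K_C = 100.4/315.8 = 0.317923
Newton iteration, V/F⁰ = 0.63:
  V/F = 0.6300: g = -0.03304, g' = -0.7614 → V/F = 0.5866
  V/F = 0.5866: g = -0.00078, g' = -0.7267 → V/F = 0.5855
Converged at V/F = 0.5855.
Compositions from xᵢ = zᵢ/(1+V/F(Kᵢ−1)), yᵢ = Kᵢxᵢ:
  A: x = 0.2030, y = 0.4597
  B: x = 0.2009, y = 0.3508
  C: x = 0.5960, y = 0.1895

x_B = 0.2009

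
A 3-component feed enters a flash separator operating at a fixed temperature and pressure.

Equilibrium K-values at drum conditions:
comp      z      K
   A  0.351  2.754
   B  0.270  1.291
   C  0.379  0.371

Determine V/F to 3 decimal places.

V/F = 0.576

Rachford–Rice: g(V/F) = Σ zᵢ(Kᵢ−1)/(1+V/F(Kᵢ−1)) = 0.
g(0) = ΣzᵢKᵢ − 1 = 0.456 and g(1) = 1 − Σzᵢ/Kᵢ = -0.358, so a root lies in (0, 1).
Newton–Raphson from V/F = 0.5:
  V/F = 0.500: g = 0.0488, g' = -0.643 → V/F = 0.576
Converged at V/F = 0.576.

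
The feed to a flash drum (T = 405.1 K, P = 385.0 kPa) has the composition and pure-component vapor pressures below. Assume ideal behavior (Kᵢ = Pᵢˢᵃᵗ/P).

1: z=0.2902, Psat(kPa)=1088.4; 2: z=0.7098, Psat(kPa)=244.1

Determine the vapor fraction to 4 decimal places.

ψ = 0.4044

Raoult's law: Kᵢ = Pᵢˢᵃᵗ/P = Pᵢˢᵃᵗ/385.0.
  K_1 = 1088.4/385.0 = 2.827013, K_2 = 244.1/385.0 = 0.634026
Rachford–Rice: g(ψ) = Σ zᵢ(Kᵢ−1)/(1+ψ(Kᵢ−1)) = 0.
g(0) = ΣzᵢKᵢ − 1 = 0.2704 and g(1) = 1 − Σzᵢ/Kᵢ = -0.2222, so a root lies in (0, 1).
Newton–Raphson from ψ = 0.33:
  ψ = 0.3300: g = 0.03532, g' = -0.5000 → ψ = 0.4006
  ψ = 0.4006: g = 0.00172, g' = -0.4535 → ψ = 0.4044
Converged at ψ = 0.4044.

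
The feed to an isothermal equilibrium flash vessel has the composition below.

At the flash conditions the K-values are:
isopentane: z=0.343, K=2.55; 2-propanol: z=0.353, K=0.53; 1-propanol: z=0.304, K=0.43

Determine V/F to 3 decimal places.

Newton iteration, V/F⁰ = 0.5:
  V/F = 0.500: g = -0.1597, g' = -0.588 → V/F = 0.228
  V/F = 0.228: g = 0.0076, g' = -0.678 → V/F = 0.240
Converged at V/F = 0.240.

V/F = 0.240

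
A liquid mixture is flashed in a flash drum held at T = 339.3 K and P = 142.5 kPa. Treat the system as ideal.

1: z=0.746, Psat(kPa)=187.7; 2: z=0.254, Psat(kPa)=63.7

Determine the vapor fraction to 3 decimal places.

ψ = 0.548

Raoult's law: Kᵢ = Pᵢˢᵃᵗ/P = Pᵢˢᵃᵗ/142.5.
  K_1 = 187.7/142.5 = 1.31719, K_2 = 63.7/142.5 = 0.44702
Binary case is linear: z₁(K₁−1)(1+ψ(K₂−1)) + z₂(K₂−1)(1+ψ(K₁−1)) = 0
⇒ ψ = [z₁(K₁−1)+z₂(K₂−1)] / [−(K₁−1)(K₂−1)] = 0.0962/0.1754 = 0.548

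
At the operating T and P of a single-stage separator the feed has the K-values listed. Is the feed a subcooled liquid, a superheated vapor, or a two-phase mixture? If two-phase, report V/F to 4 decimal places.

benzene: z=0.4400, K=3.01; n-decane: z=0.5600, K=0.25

ΣzᵢKᵢ = 1.4644; Σzᵢ/Kᵢ = 2.3862.
Both exceed 1, so a two-phase solution exists.
Material balance + equilibrium reduce to Σ zᵢ(Kᵢ−1)/(1+ψ(Kᵢ−1)) = 0.
Binary case is linear: z₁(K₁−1)(1+ψ(K₂−1)) + z₂(K₂−1)(1+ψ(K₁−1)) = 0
⇒ ψ = [z₁(K₁−1)+z₂(K₂−1)] / [−(K₁−1)(K₂−1)] = 0.46440/1.50750 = 0.3081

two-phase, V/F = 0.3081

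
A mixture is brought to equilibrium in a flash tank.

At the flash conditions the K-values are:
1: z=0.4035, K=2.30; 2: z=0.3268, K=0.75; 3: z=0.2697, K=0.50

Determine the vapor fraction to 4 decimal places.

ψ = 0.6156

Let ψ = V/F and solve Σ zᵢ(Kᵢ−1)/(1+ψ(Kᵢ−1)) = 0.
Feasibility: ΣzᵢKᵢ = 1.3080, Σzᵢ/Kᵢ = 1.1506 — both > 1, two phases present.
Newton iteration, ψ⁰ = 0.43:
  ψ = 0.4300: g = 0.07314, g' = -0.4156 → ψ = 0.6060
  ψ = 0.6060: g = 0.00365, g' = -0.3805 → ψ = 0.6156
Converged at ψ = 0.6156.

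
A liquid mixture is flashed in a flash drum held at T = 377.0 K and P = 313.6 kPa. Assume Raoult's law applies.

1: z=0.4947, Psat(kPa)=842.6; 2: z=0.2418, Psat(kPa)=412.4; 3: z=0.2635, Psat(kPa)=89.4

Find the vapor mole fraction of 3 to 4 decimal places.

y_3 = 0.1686

Raoult's law: Kᵢ = Pᵢˢᵃᵗ/P = Pᵢˢᵃᵗ/313.6.
  K_1 = 842.6/313.6 = 2.686862, K_2 = 412.4/313.6 = 1.315051, K_3 = 89.4/313.6 = 0.285077
Let ψ = V/F and solve Σ zᵢ(Kᵢ−1)/(1+ψ(Kᵢ−1)) = 0.
g(0) = ΣzᵢKᵢ − 1 = 0.7223 and g(1) = 1 − Σzᵢ/Kᵢ = -0.2923, so a root lies in (0, 1).
Newton iteration, ψ⁰ = 0.5:
  ψ = 0.5000: g = 0.22531, g' = -0.7584 → ψ = 0.7971
  ψ = 0.7971: g = -0.02115, g' = -0.9993 → ψ = 0.7759
  ψ = 0.7759: g = -0.00044, g' = -0.9588 → ψ = 0.7755
Converged at ψ = 0.7755.
Compositions from xᵢ = zᵢ/(1+ψ(Kᵢ−1)), yᵢ = Kᵢxᵢ:
  1: x = 0.2143, y = 0.5759
  2: x = 0.1943, y = 0.2555
  3: x = 0.5913, y = 0.1686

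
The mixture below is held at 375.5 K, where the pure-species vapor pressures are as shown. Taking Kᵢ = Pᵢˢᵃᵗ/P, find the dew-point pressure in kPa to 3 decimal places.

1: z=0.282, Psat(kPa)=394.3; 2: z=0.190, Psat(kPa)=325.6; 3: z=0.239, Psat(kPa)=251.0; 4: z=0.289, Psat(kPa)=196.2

Pdew = 268.535 kPa

At the dew point ψ → 1, so Σzᵢ/Kᵢ = 1 with Kᵢ = Pᵢˢᵃᵗ/P ⇒ 1/P = Σzᵢ/Pᵢˢᵃᵗ.
1/P = 0.282/394.3 + 0.190/325.6 + 0.239/251.0 + 0.289/196.2 = 0.003724 ⇒ P = 268.535 kPa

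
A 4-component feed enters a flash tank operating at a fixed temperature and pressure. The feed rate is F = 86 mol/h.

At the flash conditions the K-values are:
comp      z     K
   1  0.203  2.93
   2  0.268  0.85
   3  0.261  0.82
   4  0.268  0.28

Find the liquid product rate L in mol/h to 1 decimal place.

L = 73.4 mol/h

Let ψ = V/F and solve Σ zᵢ(Kᵢ−1)/(1+ψ(Kᵢ−1)) = 0.
Check two-phase: ΣzᵢKᵢ = 1.112 > 1 and Σzᵢ/Kᵢ = 1.660 > 1, so g(0) = 0.112 > 0 and g(1) = -0.660 < 0.
Newton iteration, ψ⁰ = 0.63:
  ψ = 0.630: g = -0.2737, g' = -0.637 → ψ = 0.201
  ψ = 0.201: g = -0.0333, g' = -0.598 → ψ = 0.145
  ψ = 0.145: g = 0.0014, g' = -0.650 → ψ = 0.147
Converged at ψ = 0.147.
Then V = ψ·F = 0.1471·86 = 12.6 mol/h and L = F − V = 73.4 mol/h.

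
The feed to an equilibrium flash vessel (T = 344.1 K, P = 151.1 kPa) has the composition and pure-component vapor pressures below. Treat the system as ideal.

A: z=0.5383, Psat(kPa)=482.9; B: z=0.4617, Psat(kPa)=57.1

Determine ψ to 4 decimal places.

Raoult's law: Kᵢ = Pᵢˢᵃᵗ/P = Pᵢˢᵃᵗ/151.1.
  K_A = 482.9/151.1 = 3.195897, K_B = 57.1/151.1 = 0.377895
Newton–Raphson from ψ = 0.5:
  ψ = 0.5000: g = 0.14653, g' = -0.9662 → ψ = 0.6517
  ψ = 0.6517: g = 0.00319, g' = -0.9446 → ψ = 0.6550
Converged at ψ = 0.6550.

ψ = 0.6550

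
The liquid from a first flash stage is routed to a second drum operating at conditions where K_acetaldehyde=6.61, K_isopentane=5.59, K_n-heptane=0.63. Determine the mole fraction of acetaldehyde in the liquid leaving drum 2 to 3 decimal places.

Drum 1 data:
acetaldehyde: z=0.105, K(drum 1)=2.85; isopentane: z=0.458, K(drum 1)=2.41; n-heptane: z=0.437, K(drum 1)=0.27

x_acetaldehyde (drum 2) = 0.011

Drum 1:
Rachford–Rice: g(ψ₁) = Σ zᵢ(Kᵢ−1)/(1+ψ₁(Kᵢ−1)) = 0.
g(0) = ΣzᵢKᵢ − 1 = 0.521 and g(1) = 1 − Σzᵢ/Kᵢ = -0.845, so a root lies in (0, 1).
Newton–Raphson from ψ₁ = 0.5:
  ψ₁ = 0.500: g = -0.0227, g' = -0.988 → ψ₁ = 0.477
Converged at ψ₁ = 0.477.
Drum-1 compositions:
  acetaldehyde: x = 0.056, y = 0.159
  isopentane: x = 0.274, y = 0.660
  n-heptane: x = 0.670, y = 0.181
Drum-2 feed = drum-1 liquid: z₂ = (0.0558, 0.2739, 0.6703).
Drum 2:
Material balance + equilibrium reduce to Σ zᵢ(Kᵢ−1)/(1+ψ₂(Kᵢ−1)) = 0.
Feasibility: ΣzᵢKᵢ = 2.322, Σzᵢ/Kᵢ = 1.121 — both > 1, two phases present.
Newton–Raphson from ψ₂ = 0.55:
  ψ₂ = 0.550: g = 0.1219, g' = -0.714 → ψ₂ = 0.721
  ψ₂ = 0.721: g = 0.0157, g' = -0.551 → ψ₂ = 0.749
  ψ₂ = 0.749: g = 0.0003, g' = -0.533 → ψ₂ = 0.750
Converged at ψ₂ = 0.750.
  acetaldehyde: x = 0.011, y = 0.071
  isopentane: x = 0.062, y = 0.345
  n-heptane: x = 0.928, y = 0.584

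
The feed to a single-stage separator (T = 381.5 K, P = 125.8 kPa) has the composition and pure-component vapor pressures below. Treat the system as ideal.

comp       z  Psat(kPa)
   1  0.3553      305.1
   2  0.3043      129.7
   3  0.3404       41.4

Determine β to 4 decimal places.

Raoult's law: Kᵢ = Pᵢˢᵃᵗ/P = Pᵢˢᵃᵗ/125.8.
  K_1 = 305.1/125.8 = 2.425278, K_2 = 129.7/125.8 = 1.031002, K_3 = 41.4/125.8 = 0.329094
Newton iteration, β⁰ = 0.36:
  β = 0.3600: g = 0.04291, g' = -0.5819 → β = 0.4337
  β = 0.4337: g = 0.00014, g' = -0.5807 → β = 0.4340
Converged at β = 0.4340.

β = 0.4340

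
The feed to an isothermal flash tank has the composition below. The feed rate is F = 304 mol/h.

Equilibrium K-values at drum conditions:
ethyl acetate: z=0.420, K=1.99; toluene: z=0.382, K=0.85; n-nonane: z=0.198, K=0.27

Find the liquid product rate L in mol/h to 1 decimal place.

Rachford–Rice: g(β) = Σ zᵢ(Kᵢ−1)/(1+β(Kᵢ−1)) = 0.
Feasibility: ΣzᵢKᵢ = 1.214, Σzᵢ/Kᵢ = 1.394 — both > 1, two phases present.
Newton iteration, β⁰ = 0.69:
  β = 0.690: g = -0.1081, g' = -0.584 → β = 0.505
  β = 0.505: g = -0.0137, g' = -0.458 → β = 0.475
Converged at β = 0.475.
Then V = β·F = 0.4747·304 = 144.3 mol/h and L = F − V = 159.7 mol/h.

L = 159.7 mol/h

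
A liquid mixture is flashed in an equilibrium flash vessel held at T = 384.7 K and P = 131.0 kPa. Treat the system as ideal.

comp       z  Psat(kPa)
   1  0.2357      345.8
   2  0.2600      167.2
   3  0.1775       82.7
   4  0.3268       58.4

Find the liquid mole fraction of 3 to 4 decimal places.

x_3 = 0.2060

Raoult's law: Kᵢ = Pᵢˢᵃᵗ/P = Pᵢˢᵃᵗ/131.0.
  K_1 = 345.8/131.0 = 2.639695, K_2 = 167.2/131.0 = 1.276336, K_3 = 82.7/131.0 = 0.631298, K_4 = 58.4/131.0 = 0.445802
Material balance + equilibrium reduce to Σ zᵢ(Kᵢ−1)/(1+V/F(Kᵢ−1)) = 0.
Feasibility: ΣzᵢKᵢ = 1.2118, Σzᵢ/Kᵢ = 1.3072 — both > 1, two phases present.
Newton–Raphson from V/F = 0.5:
  V/F = 0.5000: g = -0.05528, g' = -0.4350 → V/F = 0.3729
  V/F = 0.3729: g = 0.00079, g' = -0.4523 → V/F = 0.3747
Converged at V/F = 0.3747.
Compositions from xᵢ = zᵢ/(1+V/F(Kᵢ−1)), yᵢ = Kᵢxᵢ:
  1: x = 0.1460, y = 0.3854
  2: x = 0.2356, y = 0.3007
  3: x = 0.2060, y = 0.1300
  4: x = 0.4124, y = 0.1839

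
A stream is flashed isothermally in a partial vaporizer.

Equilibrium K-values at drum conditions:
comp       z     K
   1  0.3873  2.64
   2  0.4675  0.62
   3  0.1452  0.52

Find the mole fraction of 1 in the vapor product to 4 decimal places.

y_1 = 0.5230

Material balance + equilibrium reduce to Σ zᵢ(Kᵢ−1)/(1+β(Kᵢ−1)) = 0.
g(0) = ΣzᵢKᵢ − 1 = 0.3878 and g(1) = 1 − Σzᵢ/Kᵢ = -0.1800, so a root lies in (0, 1).
Newton–Raphson from β = 0.5:
  β = 0.5000: g = 0.03797, g' = -0.4753 → β = 0.5799
  β = 0.5799: g = 0.00112, g' = -0.4490 → β = 0.5824
Converged at β = 0.5824.
Compositions from xᵢ = zᵢ/(1+β(Kᵢ−1)), yᵢ = Kᵢxᵢ:
  1: x = 0.1981, y = 0.5230
  2: x = 0.6004, y = 0.3722
  3: x = 0.2015, y = 0.1048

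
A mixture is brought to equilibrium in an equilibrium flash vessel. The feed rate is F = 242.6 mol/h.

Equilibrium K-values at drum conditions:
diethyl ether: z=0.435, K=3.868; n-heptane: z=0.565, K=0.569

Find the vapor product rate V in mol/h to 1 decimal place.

V = 197.1 mol/h

Newton–Raphson from ψ = 0.5:
  ψ = 0.500: g = 0.2022, g' = -0.774 → ψ = 0.761
  ψ = 0.761: g = 0.0296, g' = -0.586 → ψ = 0.812
Converged at ψ = 0.812.
Then V = ψ·F = 0.8123·242.6 = 197.1 mol/h and L = F − V = 45.5 mol/h.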